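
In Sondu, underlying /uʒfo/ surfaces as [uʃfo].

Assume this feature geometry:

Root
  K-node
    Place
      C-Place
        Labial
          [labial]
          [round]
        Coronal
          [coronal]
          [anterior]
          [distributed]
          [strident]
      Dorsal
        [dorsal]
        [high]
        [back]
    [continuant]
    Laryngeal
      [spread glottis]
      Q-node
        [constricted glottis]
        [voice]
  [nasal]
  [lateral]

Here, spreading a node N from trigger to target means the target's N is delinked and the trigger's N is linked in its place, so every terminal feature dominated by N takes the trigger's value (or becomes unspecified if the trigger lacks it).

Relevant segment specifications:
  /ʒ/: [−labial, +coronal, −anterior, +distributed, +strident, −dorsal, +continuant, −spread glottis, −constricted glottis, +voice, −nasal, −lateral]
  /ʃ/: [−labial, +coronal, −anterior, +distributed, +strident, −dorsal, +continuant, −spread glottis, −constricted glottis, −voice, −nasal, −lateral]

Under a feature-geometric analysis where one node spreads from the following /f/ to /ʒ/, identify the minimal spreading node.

/ʒ/ and [ʃ] differ in [voice]; every other specified feature is identical.
Since just one terminal is affected and it takes /f/'s value, spreading the terminal [voice] alone is sufficient and minimal.
Features on which the two segments disagree outside [voice], such as [coronal], [labial], are unchanged — nothing dominating them spread, and [voice] is the minimal sufficient constituent.

[voice]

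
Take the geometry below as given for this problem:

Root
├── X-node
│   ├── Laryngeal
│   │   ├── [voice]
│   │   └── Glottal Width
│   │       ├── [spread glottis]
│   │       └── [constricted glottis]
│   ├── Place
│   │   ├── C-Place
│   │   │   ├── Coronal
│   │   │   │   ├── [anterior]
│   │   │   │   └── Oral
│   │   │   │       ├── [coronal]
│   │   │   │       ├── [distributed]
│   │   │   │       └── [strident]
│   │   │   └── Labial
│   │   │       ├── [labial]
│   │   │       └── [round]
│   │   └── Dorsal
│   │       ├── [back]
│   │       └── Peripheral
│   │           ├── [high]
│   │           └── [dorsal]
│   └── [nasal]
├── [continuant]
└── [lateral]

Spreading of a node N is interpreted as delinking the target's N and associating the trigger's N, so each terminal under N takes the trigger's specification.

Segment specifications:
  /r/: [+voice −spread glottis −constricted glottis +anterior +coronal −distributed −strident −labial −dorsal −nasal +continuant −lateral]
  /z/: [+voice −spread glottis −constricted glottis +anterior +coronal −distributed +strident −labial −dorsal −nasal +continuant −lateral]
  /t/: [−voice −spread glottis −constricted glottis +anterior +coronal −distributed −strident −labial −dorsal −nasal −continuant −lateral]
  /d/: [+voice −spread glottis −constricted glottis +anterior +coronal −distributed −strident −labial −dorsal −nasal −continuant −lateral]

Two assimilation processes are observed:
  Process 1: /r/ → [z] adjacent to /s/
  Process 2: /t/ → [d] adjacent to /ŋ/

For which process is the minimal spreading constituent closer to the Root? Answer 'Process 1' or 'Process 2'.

Process 1: the feature that changes is [strident]; the minimal node is [strident] (depth 6).
Process 2: the feature that changes is [voice]; the minimal node is [voice] (depth 3).
[voice] is closer to Root than [strident], so Process 2 spreads the higher node.

Process 2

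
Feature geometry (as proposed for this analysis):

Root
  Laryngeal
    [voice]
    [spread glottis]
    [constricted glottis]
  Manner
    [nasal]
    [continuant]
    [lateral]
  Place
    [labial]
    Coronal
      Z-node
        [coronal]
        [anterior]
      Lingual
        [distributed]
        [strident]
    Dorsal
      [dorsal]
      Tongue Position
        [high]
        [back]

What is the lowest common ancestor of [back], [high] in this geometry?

Tongue Position

[back]: Root / Place / Dorsal / Tongue Position / [back].
[high]: Root / Place / Dorsal / Tongue Position / [high].
These paths first converge at Tongue Position; no daughter of Tongue Position dominates all 2 features, so Tongue Position is the minimal constituent.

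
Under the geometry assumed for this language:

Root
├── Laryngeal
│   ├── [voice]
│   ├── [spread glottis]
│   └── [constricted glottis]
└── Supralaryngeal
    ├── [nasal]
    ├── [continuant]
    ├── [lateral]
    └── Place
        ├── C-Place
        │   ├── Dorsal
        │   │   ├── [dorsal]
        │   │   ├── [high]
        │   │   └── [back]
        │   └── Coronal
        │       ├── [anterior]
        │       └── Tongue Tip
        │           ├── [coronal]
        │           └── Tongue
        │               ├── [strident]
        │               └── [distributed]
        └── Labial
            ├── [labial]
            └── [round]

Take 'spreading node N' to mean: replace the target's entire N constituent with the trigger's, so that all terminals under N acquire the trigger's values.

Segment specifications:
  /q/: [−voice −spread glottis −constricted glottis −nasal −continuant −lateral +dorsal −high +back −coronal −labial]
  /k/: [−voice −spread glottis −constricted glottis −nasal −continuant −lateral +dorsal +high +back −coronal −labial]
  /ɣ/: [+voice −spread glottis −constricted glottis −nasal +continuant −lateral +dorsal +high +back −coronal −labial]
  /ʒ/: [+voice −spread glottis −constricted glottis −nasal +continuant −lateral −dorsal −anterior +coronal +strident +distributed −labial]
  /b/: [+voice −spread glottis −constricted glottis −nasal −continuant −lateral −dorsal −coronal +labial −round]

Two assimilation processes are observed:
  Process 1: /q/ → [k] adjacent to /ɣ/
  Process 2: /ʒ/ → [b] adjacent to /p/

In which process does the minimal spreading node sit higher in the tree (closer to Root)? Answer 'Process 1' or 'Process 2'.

In Process 1, [high] changes, so the minimal spreading node is [high] at depth 5.
Process 2 alters [continuant], [labial], [round], [coronal], [anterior], [distributed], [strident]; the lowest common ancestor is Supralaryngeal (depth 1 from Root).
Supralaryngeal (depth 1) sits above [high] (depth 5), making Process 2 the one with the higher spreading node.

Process 2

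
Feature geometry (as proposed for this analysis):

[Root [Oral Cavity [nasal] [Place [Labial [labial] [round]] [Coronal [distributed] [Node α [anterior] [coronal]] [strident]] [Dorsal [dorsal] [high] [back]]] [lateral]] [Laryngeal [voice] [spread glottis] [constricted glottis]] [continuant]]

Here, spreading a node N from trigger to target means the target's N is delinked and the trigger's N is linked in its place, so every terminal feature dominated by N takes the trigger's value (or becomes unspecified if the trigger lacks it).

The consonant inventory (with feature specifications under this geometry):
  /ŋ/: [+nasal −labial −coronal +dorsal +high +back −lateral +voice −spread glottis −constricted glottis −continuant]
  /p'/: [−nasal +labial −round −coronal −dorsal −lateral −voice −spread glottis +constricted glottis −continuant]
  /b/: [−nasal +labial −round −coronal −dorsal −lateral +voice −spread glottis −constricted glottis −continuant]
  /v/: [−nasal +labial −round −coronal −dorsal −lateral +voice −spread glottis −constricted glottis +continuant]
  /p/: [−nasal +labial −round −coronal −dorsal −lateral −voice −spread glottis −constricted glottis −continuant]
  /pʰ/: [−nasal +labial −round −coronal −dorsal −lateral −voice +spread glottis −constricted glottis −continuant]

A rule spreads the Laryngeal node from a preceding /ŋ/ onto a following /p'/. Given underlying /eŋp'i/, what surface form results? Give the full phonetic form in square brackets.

[eŋbi]

Laryngeal immediately or transitively dominates [voice], [spread glottis], [constricted glottis].
Spreading Laryngeal from /ŋ/ onto /p'/ replaces those values with /ŋ/'s: [+voice], [−spread glottis], [−constricted glottis]. Features outside Laryngeal ([nasal], [labial], [round], …) stay as in /p'/.
The resulting bundle matches /b/ in the inventory; substituting it for /p'/ gives [eŋbi].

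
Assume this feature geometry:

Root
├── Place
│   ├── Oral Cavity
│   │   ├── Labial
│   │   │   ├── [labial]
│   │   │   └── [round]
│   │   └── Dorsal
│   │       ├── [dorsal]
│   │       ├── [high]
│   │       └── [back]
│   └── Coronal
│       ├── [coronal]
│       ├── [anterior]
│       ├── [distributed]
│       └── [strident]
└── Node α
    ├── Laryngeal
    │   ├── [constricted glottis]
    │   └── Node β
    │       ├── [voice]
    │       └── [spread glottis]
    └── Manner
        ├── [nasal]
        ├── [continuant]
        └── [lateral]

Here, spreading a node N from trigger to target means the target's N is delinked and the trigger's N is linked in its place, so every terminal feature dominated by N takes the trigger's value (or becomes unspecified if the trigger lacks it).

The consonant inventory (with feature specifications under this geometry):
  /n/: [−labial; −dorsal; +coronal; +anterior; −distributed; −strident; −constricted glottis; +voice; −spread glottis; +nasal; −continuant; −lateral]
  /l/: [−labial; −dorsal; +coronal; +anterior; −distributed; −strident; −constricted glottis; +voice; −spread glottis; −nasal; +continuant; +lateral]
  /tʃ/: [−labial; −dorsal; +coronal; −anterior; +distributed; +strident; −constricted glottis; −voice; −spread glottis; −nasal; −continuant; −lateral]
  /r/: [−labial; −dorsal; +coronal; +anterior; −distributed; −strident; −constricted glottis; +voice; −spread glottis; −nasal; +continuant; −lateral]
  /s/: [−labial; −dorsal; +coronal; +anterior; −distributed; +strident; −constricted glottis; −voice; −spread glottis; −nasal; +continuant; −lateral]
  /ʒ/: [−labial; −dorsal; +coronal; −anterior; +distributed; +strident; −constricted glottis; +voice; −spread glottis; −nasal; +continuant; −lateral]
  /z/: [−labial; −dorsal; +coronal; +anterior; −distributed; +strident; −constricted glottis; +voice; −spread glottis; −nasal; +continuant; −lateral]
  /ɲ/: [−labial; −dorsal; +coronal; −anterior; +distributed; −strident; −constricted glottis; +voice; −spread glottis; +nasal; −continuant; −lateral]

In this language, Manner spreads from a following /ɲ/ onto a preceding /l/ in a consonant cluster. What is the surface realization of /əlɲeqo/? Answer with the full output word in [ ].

[ənɲeqo]

The Manner node dominates the terminals [nasal], [continuant], [lateral].
After delinking /l/'s Manner and linking /ɲ/'s, the affected terminals become [+nasal], [−continuant], [−lateral]; [labial], [dorsal], [coronal], … (outside Manner) are retained from /l/.
Among the inventory, only /n/ has exactly this specification, giving the surface form [ənɲeqo].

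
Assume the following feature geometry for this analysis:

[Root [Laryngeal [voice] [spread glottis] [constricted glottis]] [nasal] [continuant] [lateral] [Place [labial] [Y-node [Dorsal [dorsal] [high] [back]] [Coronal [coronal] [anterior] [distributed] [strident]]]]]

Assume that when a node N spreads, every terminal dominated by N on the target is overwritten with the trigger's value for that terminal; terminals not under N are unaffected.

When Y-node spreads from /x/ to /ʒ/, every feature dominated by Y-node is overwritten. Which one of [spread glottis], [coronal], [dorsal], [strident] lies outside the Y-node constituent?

Y-node dominates exactly [dorsal], [high], [back], [coronal], [anterior], [distributed], [strident].
[dorsal], [coronal], [strident] all lie under Y-node, so they are overwritten when Y-node spreads.
[spread glottis] is not within the Y-node subtree (it hangs from Laryngeal), so /ʒ/'s [spread glottis] value survives.

[spread glottis]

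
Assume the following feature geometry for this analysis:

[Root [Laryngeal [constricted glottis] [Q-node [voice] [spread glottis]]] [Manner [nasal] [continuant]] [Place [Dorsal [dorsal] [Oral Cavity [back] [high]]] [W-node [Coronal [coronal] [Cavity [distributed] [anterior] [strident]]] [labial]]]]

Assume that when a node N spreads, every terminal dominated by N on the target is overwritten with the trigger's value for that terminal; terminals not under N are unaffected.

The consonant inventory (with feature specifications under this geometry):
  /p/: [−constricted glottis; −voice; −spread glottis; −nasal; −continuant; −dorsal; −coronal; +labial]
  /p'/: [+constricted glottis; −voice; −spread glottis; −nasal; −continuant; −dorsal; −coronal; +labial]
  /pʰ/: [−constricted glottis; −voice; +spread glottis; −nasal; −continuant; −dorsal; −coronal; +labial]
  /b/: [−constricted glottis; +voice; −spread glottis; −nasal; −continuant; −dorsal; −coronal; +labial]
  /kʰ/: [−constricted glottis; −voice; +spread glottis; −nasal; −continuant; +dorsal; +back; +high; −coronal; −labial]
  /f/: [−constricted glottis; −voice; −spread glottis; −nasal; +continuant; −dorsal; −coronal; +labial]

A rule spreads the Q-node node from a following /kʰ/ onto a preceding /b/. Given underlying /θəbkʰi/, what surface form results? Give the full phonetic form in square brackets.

The Q-node node dominates the terminals [voice], [spread glottis].
The target acquires /kʰ/'s values for everything under Q-node — [−voice], [+spread glottis] — while keeping its own [constricted glottis], [nasal], [continuant], ….
This feature bundle is that of [pʰ], so /θəbkʰi/ surfaces as [θəpʰkʰi].

[θəpʰkʰi]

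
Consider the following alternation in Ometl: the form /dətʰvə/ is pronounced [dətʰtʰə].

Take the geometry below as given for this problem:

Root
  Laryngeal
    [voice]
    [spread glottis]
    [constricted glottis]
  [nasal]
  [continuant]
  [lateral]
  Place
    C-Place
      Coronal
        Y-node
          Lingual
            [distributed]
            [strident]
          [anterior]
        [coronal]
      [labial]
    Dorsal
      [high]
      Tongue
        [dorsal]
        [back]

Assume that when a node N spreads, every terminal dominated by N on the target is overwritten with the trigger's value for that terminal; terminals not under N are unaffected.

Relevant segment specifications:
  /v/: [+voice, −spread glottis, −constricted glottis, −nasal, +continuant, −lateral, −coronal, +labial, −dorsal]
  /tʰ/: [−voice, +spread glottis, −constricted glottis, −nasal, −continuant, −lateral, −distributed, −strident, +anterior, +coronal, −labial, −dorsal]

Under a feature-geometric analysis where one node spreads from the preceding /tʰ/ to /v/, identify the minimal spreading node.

The alternation /v/ → [tʰ] changes [voice], [spread glottis], [continuant], [labial], [coronal], [anterior], [distributed], [strident] and nothing else.
Tracing each changed feature up the tree, the paths first meet at Root; any lower node misses at least one of them.
Delinking /v/'s Root and associating /tʰ/'s Root gives precisely the feature bundle of [tʰ].

Root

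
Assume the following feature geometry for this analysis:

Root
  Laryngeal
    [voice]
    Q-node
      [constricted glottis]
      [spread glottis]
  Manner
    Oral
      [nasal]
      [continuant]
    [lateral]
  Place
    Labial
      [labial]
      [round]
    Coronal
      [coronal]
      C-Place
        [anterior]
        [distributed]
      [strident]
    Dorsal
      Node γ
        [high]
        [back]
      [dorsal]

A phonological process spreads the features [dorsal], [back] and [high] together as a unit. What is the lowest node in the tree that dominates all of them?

[dorsal] is immediately dominated by Dorsal.
[back] is immediately dominated by Node γ.
[high] is immediately dominated by Node γ.
The lowest node appearing on every path is Dorsal; each proper daughter of Dorsal fails to dominate at least one of the listed features.

Dorsal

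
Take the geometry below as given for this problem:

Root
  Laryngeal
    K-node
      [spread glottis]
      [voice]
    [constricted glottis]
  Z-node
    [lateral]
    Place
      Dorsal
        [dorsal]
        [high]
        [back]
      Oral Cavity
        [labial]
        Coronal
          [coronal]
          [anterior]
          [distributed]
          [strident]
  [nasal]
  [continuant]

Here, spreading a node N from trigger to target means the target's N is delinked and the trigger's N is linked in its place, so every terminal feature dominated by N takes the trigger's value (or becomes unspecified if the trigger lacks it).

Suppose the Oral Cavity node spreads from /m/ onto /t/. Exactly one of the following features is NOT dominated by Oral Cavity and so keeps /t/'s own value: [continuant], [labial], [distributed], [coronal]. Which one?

[continuant]

Under this geometry, Oral Cavity contains [labial], [coronal], [anterior], [distributed], [strident].
[coronal], [distributed], [labial] all lie under Oral Cavity, so they are overwritten when Oral Cavity spreads.
[continuant] attaches under Root, not under Oral Cavity, so /t/ retains its own value for [continuant].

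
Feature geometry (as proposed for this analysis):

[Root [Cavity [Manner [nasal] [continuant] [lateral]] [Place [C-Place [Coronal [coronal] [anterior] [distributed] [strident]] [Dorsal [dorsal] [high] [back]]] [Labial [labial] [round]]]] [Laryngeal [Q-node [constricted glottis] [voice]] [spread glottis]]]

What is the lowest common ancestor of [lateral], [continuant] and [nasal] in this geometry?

[lateral] is immediately dominated by Manner.
[continuant] is immediately dominated by Manner.
[nasal] is immediately dominated by Manner.
The listed terminals split across distinct daughters of Manner, so Manner itself is the smallest node containing them all.

Manner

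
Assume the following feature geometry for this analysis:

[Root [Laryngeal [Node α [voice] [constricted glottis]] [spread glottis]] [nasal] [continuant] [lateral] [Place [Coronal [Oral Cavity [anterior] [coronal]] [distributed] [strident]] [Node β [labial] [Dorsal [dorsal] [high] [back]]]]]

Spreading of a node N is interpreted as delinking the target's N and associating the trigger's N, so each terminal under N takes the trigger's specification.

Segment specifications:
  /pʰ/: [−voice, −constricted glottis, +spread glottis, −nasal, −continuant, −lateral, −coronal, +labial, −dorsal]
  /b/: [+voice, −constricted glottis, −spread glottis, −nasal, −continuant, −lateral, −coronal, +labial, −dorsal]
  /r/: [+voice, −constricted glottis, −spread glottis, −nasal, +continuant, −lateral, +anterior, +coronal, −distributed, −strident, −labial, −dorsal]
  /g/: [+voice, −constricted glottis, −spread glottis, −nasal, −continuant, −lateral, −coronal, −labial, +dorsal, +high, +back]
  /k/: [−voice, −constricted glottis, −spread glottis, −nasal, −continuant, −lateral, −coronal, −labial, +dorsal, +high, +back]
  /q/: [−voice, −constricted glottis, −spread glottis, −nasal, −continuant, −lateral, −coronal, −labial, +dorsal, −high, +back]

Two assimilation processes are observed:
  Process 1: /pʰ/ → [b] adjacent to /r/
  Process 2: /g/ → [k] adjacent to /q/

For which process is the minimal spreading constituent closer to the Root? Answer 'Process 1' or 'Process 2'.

Process 1

Process 1: the features that change are [voice], [spread glottis]; the minimal node is Laryngeal (depth 1).
Process 2 alters [voice]; the lowest dominating node is [voice] (depth 3 from Root).
Depth 1 < depth 3; Process 1 involves the structurally higher constituent Laryngeal.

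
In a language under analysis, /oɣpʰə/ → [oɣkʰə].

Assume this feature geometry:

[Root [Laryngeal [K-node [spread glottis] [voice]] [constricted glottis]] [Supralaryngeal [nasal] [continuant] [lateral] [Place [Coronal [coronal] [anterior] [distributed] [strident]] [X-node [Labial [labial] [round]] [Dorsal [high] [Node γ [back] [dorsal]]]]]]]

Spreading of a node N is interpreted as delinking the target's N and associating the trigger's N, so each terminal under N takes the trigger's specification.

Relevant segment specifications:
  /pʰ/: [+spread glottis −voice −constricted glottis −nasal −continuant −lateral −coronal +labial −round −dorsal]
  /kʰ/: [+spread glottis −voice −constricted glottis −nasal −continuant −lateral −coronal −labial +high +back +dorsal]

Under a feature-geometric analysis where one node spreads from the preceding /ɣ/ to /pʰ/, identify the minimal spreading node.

The alternation /pʰ/ → [kʰ] changes [labial], [round], [dorsal], [high], [back] and nothing else.
These terminals are all dominated by X-node, and no proper subconstituent of X-node covers them all; X-node is their lowest common ancestor.
Delinking /pʰ/'s X-node and associating /ɣ/'s X-node gives precisely the feature bundle of [kʰ].
Features on which the two segments disagree outside X-node, such as [continuant], [spread glottis], are unchanged — nothing dominating them spread, and X-node is the minimal sufficient constituent.

X-node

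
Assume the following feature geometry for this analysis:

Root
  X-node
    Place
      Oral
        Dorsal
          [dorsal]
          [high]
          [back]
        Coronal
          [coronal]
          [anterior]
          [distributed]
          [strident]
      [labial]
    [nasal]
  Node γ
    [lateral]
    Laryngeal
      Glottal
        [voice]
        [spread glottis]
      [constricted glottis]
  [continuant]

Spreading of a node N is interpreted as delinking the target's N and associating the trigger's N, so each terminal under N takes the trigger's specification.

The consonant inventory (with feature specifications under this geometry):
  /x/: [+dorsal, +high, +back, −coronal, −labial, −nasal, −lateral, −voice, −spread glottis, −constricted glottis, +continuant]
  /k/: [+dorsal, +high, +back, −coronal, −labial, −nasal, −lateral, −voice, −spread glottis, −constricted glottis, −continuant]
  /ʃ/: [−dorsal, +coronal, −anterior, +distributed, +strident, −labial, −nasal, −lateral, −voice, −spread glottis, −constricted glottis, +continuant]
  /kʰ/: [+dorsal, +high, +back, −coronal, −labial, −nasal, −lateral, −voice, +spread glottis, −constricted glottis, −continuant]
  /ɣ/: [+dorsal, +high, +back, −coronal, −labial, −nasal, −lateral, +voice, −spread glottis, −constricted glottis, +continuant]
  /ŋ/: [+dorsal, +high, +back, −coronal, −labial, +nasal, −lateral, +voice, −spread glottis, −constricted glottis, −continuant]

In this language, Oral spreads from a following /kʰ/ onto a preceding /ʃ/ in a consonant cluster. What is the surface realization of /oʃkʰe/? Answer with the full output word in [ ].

The Oral node dominates the terminals [dorsal], [high], [back], [coronal], [anterior], [distributed], [strident].
Spreading Oral from /kʰ/ onto /ʃ/ replaces those values with /kʰ/'s: [+dorsal], [+high], [+back], [−coronal]. Features outside Oral ([labial], [nasal], [lateral], …) stay as in /ʃ/.
This feature bundle is that of [x], so /oʃkʰe/ surfaces as [oxkʰe].

[oxkʰe]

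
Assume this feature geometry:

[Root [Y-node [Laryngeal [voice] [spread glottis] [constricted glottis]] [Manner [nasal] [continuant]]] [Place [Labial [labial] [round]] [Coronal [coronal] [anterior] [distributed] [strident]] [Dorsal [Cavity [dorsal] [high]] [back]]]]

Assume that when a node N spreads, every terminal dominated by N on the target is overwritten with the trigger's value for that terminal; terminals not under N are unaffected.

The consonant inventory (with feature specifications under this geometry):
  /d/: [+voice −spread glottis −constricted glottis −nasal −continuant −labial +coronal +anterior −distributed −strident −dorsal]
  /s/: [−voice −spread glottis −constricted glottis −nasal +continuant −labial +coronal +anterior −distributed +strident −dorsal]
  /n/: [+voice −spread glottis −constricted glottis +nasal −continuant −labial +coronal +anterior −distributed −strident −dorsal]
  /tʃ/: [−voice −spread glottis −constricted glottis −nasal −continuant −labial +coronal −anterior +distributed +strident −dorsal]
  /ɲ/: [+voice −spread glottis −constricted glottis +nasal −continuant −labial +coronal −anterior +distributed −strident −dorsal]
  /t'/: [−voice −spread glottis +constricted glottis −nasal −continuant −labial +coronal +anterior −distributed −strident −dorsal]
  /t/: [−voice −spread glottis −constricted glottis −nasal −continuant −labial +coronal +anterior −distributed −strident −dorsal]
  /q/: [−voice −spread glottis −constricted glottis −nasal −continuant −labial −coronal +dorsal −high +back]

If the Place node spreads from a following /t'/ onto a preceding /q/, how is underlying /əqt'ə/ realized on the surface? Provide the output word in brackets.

[ətt'ə]

Place immediately or transitively dominates [labial], [round], [coronal], [anterior], [distributed], [strident], [dorsal], [high], [back].
The target acquires /t'/'s values for everything under Place — [−labial], [+coronal], [+anterior], [−distributed], [−strident], [−dorsal] — while keeping its own [voice], [spread glottis], [constricted glottis], ….
The resulting bundle matches /t/ in the inventory; substituting it for /q/ gives [ətt'ə].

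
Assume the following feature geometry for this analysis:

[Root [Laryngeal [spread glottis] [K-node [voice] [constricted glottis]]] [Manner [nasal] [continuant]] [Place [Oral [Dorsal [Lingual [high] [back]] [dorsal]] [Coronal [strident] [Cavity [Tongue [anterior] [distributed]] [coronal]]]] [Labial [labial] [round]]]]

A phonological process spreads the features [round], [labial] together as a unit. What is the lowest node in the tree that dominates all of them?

Labial

[round] is immediately dominated by Labial.
[labial] is immediately dominated by Labial.
The listed terminals split across distinct daughters of Labial, so Labial itself is the smallest node containing them all.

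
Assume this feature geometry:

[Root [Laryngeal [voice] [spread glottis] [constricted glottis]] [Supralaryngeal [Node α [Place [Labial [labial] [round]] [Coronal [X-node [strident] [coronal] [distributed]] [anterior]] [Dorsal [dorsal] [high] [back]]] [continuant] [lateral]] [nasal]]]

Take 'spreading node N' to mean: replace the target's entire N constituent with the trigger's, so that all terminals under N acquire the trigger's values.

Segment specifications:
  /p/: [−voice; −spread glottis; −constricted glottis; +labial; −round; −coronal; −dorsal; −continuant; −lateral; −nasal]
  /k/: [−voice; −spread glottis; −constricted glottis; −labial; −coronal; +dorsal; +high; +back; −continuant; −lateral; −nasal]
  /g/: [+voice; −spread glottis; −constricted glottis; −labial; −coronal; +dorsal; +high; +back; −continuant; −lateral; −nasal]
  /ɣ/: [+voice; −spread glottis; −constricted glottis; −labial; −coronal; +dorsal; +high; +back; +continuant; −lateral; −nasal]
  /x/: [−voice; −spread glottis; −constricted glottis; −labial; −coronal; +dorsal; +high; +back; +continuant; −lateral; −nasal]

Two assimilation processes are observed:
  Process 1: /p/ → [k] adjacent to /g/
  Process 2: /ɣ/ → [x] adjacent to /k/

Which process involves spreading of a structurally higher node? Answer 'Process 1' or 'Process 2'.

In Process 1, [labial], [round], [dorsal], [high], [back] change, so the minimal spreading node is Place at depth 3.
Process 2 alters [voice]; the lowest dominating node is [voice] (depth 2 from Root).
[voice] (depth 2) sits above Place (depth 3), making Process 2 the one with the higher spreading node.

Process 2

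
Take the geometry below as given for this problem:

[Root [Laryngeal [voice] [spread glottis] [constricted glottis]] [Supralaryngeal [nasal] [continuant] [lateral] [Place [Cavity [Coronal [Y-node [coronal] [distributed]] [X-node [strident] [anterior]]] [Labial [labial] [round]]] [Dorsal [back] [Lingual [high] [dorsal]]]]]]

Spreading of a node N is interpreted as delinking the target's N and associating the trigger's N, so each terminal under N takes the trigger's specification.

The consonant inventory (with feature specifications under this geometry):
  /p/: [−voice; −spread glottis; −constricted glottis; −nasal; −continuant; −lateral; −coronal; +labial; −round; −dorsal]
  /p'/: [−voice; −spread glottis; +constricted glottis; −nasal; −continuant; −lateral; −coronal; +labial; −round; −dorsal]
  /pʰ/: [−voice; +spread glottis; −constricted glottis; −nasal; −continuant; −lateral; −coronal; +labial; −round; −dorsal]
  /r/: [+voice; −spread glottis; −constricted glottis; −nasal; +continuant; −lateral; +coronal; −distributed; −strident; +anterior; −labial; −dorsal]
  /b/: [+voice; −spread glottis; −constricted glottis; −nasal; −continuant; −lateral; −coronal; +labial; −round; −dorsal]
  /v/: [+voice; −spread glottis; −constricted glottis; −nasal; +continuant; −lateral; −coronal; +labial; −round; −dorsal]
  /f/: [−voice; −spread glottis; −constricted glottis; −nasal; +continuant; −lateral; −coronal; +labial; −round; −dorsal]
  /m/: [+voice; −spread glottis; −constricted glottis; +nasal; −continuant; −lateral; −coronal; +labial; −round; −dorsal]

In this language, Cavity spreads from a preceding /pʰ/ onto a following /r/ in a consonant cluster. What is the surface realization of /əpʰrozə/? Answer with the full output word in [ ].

Cavity immediately or transitively dominates [coronal], [distributed], [strident], [anterior], [labial], [round].
Spreading Cavity from /pʰ/ onto /r/ replaces those values with /pʰ/'s: [−coronal], [+labial], [−round]. Features outside Cavity ([voice], [spread glottis], [constricted glottis], …) stay as in /r/.
Among the inventory, only /v/ has exactly this specification, giving the surface form [əpʰvozə].

[əpʰvozə]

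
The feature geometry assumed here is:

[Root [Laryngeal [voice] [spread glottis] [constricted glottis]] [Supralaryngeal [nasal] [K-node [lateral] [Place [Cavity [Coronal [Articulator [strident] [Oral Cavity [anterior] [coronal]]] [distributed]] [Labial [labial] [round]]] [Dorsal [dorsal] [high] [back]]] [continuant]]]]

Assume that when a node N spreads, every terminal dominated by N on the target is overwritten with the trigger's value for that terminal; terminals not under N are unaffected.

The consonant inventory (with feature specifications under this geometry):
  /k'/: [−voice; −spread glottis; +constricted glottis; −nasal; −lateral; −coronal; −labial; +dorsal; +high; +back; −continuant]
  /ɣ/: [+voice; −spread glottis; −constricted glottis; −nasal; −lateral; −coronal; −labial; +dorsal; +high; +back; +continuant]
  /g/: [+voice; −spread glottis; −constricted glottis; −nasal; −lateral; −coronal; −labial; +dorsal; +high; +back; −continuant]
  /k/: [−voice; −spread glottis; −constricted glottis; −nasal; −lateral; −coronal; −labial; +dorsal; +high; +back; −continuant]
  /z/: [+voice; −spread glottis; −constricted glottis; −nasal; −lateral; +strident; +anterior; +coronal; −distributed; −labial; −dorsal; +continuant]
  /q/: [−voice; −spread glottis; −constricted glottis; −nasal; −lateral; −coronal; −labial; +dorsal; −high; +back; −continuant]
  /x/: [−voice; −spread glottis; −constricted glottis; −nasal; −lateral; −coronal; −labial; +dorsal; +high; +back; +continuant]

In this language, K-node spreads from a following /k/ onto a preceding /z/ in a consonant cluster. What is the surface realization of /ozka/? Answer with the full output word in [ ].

[ogka]

The K-node node dominates the terminals [lateral], [strident], [anterior], [coronal], [distributed], [labial], [round], [dorsal], [high], [back], [continuant].
Spreading K-node from /k/ onto /z/ replaces those values with /k/'s: [−lateral], [−coronal], [−labial], [+dorsal], [+high], [+back], [−continuant]. Features outside K-node ([voice], [spread glottis], [constricted glottis], …) stay as in /z/.
The resulting bundle matches /g/ in the inventory; substituting it for /z/ gives [ogka].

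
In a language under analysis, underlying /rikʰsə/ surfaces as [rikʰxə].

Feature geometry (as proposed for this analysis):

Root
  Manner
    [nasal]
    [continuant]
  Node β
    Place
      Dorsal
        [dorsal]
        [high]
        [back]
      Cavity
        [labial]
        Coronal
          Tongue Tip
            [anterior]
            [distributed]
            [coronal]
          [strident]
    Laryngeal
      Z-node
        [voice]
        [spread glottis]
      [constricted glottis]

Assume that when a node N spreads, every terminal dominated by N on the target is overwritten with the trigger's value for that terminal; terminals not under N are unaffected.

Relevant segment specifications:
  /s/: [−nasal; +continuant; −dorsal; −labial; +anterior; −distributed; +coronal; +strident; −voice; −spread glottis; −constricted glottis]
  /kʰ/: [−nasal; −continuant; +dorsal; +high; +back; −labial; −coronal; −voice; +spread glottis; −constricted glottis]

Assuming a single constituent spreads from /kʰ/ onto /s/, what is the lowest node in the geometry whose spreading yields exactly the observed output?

Place

Comparing /s/ with its surface form [x], the features that change are [coronal], [anterior], [distributed], [strident], [dorsal], [high], [back].
Tracing each changed feature up the tree, the paths first meet at Place; any lower node misses at least one of them.
Spreading Place from /kʰ/ overwrites each of those terminals with /kʰ/'s values, yielding exactly [x].
Since [spread glottis] is preserved even though /kʰ/ disagrees there, no node above Place spread.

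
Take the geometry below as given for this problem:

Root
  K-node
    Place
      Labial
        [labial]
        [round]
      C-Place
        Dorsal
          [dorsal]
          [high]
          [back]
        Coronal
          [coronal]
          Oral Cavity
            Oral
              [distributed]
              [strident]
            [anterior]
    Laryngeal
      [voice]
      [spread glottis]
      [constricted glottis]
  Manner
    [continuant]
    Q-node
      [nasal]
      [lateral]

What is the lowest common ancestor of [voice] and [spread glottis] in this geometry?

[voice]: Root ▹ K-node ▹ Laryngeal ▹ [voice].
[spread glottis]: Root ▹ K-node ▹ Laryngeal ▹ [spread glottis].
The lowest node appearing on every path is Laryngeal; each proper daughter of Laryngeal fails to dominate at least one of the listed features.

Laryngeal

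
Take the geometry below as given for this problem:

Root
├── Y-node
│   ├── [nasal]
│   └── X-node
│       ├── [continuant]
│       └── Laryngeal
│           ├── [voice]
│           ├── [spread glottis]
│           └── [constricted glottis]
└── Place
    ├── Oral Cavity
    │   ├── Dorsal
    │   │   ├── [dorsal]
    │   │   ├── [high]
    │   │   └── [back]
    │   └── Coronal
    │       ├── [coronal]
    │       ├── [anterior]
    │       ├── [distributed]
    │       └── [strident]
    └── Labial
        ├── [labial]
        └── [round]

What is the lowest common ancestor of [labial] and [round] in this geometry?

Labial

[labial] is immediately dominated by Labial.
[round] is immediately dominated by Labial.
Labial is the lowest common ancestor — every listed feature sits under it, and no single subconstituent of Labial covers them all.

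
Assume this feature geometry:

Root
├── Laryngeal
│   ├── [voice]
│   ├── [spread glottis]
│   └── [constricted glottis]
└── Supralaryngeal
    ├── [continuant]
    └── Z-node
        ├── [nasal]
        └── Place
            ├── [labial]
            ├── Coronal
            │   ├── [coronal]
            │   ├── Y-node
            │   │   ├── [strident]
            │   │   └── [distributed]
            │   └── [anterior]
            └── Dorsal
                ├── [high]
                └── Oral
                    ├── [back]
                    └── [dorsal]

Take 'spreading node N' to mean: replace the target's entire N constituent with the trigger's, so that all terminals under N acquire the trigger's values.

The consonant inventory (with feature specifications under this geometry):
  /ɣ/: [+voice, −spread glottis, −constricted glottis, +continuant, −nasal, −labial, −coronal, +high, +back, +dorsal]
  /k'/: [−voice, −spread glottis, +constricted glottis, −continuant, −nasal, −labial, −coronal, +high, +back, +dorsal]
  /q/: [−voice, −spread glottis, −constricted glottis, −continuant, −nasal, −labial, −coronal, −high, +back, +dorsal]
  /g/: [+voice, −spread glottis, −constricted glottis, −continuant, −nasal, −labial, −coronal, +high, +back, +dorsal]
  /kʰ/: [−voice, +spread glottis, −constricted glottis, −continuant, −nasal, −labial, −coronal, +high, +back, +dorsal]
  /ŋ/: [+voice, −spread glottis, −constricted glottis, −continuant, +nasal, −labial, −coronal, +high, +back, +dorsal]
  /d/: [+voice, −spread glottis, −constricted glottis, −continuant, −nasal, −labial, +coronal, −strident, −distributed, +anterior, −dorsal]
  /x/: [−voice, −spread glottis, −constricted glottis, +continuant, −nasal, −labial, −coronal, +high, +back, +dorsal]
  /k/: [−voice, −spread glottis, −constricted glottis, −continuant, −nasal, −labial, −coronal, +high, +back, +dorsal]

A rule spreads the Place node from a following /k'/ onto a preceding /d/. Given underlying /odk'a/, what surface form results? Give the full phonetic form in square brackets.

Place immediately or transitively dominates [labial], [coronal], [strident], [distributed], [anterior], [high], [back], [dorsal].
Spreading Place from /k'/ onto /d/ replaces those values with /k'/'s: [−labial], [−coronal], [+high], [+back], [+dorsal]. Features outside Place ([voice], [spread glottis], [constricted glottis], …) stay as in /d/.
Among the inventory, only /g/ has exactly this specification, giving the surface form [ogk'a].

[ogk'a]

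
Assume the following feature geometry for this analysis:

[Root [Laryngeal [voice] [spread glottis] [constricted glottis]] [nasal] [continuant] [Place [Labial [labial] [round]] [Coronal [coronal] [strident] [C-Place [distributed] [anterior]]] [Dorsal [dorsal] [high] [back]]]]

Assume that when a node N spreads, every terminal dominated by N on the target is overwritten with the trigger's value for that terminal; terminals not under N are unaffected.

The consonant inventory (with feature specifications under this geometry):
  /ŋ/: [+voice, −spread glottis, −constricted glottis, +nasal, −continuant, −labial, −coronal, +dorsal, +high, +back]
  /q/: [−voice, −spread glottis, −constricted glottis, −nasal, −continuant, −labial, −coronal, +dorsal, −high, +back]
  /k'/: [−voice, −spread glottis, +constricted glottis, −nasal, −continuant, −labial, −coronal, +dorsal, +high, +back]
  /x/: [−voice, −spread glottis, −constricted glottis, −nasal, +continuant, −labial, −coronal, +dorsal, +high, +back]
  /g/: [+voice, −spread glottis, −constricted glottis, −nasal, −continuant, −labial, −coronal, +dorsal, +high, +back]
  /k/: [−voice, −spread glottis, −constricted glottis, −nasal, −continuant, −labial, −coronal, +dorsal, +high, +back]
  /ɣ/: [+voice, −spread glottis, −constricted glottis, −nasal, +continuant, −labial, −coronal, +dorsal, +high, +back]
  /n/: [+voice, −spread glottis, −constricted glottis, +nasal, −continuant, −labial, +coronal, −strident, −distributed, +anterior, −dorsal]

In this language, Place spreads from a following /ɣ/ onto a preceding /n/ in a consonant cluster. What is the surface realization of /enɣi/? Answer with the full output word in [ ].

Place immediately or transitively dominates [labial], [round], [coronal], [strident], [distributed], [anterior], [dorsal], [high], [back].
After delinking /n/'s Place and linking /ɣ/'s, the affected terminals become [−labial], [−coronal], [+dorsal], [+high], [+back]; [voice], [spread glottis], [constricted glottis], … (outside Place) are retained from /n/.
The resulting bundle matches /ŋ/ in the inventory; substituting it for /n/ gives [eŋɣi].

[eŋɣi]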